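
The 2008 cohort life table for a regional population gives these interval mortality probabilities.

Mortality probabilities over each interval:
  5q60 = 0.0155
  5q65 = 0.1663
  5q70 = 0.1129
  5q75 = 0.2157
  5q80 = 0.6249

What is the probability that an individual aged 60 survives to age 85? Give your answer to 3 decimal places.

Chaining the interval survival probabilities: (1 − 0.0155) × (1 − 0.1663) × (1 − 0.1129) × (1 − 0.2157) × (1 − 0.6249).
= 0.9845 × 0.8337 × 0.8871 × 0.7843 × 0.3751 = 0.214204.

0.214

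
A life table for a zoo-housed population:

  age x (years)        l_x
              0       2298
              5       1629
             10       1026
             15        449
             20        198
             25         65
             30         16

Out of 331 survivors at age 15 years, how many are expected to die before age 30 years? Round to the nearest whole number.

The relevant probability is 1 − 16/449 = 0.964365.
Expected number = 331 × 0.964365 = 319.

319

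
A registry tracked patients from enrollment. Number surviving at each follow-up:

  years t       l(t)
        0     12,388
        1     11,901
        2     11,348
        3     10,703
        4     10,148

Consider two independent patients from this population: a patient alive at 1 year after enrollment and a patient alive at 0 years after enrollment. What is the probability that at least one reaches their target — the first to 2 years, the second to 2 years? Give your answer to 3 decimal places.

p₁ = l(2)/l(1) = 11,348/11,901 = 0.953533; p₂ = l(2)/l(0) = 11,348/12,388 = 0.916048.
P(at least one) = 1 − (1−p₁)(1−p₂) = 1 − 0.046467 × 0.083952 = 0.996099.

0.996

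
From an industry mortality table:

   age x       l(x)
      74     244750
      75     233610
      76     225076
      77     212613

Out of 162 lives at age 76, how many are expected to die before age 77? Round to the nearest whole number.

The relevant probability is 1 − 212613/225076 = 0.055372.
Expected number = 162 × 0.055372 = 9.

9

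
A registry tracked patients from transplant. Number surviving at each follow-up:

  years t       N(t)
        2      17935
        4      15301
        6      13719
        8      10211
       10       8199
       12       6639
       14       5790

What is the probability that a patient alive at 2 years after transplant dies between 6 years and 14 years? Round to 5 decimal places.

0.44210

This is the probability of reaching 6 but not 14, conditional on being alive at 2: (N(6) − N(14)) / N(2).
= (13719 − 5790) / 17935 = 7929 / 17935 = 0.442096.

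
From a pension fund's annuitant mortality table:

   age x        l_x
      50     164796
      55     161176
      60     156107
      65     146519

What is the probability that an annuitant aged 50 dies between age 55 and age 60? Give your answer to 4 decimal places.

We want 5|5q50 = (l_55 − l_60)/l_50.
This is the probability of reaching 55 but not 60, conditional on being alive at 50: (l_55 − l_60) / l_50.
= (161176 − 156107) / 164796 = 5069 / 164796 = 0.030759.

0.0308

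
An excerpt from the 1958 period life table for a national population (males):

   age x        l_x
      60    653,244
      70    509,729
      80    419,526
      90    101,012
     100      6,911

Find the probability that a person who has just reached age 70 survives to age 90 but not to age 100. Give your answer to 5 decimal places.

0.18461

We want 20|10q70 = (l_90 − l_100)/l_70.
This is the probability of reaching 90 but not 100, conditional on being alive at 70: (l_90 − l_100) / l_70.
= (101,012 − 6,911) / 509,729 = 94,101 / 509,729 = 0.184610.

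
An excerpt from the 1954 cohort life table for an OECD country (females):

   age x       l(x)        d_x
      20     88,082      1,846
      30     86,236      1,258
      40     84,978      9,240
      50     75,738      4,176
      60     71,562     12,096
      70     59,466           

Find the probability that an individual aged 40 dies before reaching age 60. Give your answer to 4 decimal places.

P(die before 60 | alive at 40) = 1 − l(60)/l(40) = 1 − 71,562/84,978 = (13,416)/84,978 = 0.157876.

0.1579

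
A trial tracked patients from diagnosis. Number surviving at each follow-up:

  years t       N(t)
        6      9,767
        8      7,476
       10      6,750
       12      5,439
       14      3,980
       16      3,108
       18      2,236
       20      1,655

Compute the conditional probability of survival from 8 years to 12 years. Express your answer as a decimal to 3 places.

0.728

The conditional survival probability is N(12)/N(8) = 5,439/7,476 = 0.727528.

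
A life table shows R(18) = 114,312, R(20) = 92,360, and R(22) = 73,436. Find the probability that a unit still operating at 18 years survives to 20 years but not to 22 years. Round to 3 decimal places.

0.166

This is the probability of reaching 20 but not 22, conditional on being operational at 18: (R(20) − R(22)) / R(18).
= (92,360 − 73,436) / 114,312 = 18,924 / 114,312 = 0.165547.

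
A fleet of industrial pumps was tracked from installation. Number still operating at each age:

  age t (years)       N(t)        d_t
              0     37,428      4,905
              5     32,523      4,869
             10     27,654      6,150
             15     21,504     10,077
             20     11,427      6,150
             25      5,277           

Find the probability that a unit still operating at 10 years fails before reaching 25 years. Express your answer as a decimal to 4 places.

P(fail before 25 | operational at 10) = 1 − N(25)/N(10) = 1 − 5,277/27,654 = (22,377)/27,654 = 0.809178.

0.8092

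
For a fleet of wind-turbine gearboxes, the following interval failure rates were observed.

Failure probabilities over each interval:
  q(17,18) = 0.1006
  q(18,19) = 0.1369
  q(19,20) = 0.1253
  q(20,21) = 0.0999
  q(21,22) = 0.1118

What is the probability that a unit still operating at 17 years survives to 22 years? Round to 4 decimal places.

0.5428

The overall survival probability is (1 − 0.1006) × (1 − 0.1369) × (1 − 0.1253) × (1 − 0.0999) × (1 − 0.1118).
= 0.8994 × 0.8631 × 0.8747 × 0.9001 × 0.8882 = 0.542844.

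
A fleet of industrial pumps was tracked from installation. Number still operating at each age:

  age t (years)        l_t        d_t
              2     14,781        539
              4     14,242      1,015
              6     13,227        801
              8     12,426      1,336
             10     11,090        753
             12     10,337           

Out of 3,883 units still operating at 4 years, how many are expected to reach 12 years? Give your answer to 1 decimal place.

2818.3

The relevant probability is 10,337/14,242 = 0.725811.
Expected number = 3,883 × 0.725811 = 2818.3.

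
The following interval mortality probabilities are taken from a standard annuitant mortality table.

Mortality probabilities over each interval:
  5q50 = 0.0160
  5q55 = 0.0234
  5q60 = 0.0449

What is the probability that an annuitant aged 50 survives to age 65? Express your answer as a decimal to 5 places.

Survival from 50 to 65 is the product of surviving each interval: (1 − 0.0160) × (1 − 0.0234) × (1 − 0.0449).
= 0.9840 × 0.9766 × 0.9551 = 0.917827.

0.91783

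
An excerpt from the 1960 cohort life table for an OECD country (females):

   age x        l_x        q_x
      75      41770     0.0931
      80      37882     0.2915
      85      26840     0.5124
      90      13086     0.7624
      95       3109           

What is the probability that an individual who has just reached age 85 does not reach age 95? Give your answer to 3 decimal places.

P(die before 95 | alive at 85) = 1 − l_95/l_85 = 1 − 3109/26840 = (23731)/26840 = 0.884165.

0.884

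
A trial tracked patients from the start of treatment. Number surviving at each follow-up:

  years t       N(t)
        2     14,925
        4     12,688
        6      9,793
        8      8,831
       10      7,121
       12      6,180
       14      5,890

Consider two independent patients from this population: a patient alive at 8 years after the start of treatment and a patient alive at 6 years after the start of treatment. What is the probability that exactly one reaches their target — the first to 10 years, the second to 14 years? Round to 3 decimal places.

p₁ = N(10)/N(8) = 7,121/8,831 = 0.806364; p₂ = N(14)/N(6) = 5,890/9,793 = 0.601450.
P(exactly one) = p₁(1−p₂) + (1−p₁)p₂ = 0.321376 + 0.116462 = 0.437839.

0.438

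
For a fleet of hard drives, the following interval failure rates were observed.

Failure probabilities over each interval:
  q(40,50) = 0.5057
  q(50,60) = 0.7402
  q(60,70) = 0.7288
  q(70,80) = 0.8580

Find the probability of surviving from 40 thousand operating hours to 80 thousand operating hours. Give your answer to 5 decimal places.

The overall survival probability is (1 − 0.5057) × (1 − 0.7402) × (1 − 0.7288) × (1 − 0.8580).
= 0.4943 × 0.2598 × 0.2712 × 0.1420 = 0.004945.

0.00495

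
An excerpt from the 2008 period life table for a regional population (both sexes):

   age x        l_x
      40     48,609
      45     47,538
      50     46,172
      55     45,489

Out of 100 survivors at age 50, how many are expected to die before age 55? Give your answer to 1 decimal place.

The relevant probability is 1 − 45,489/46,172 = 0.014793.
Expected number = 100 × 0.014793 = 1.5.

1.5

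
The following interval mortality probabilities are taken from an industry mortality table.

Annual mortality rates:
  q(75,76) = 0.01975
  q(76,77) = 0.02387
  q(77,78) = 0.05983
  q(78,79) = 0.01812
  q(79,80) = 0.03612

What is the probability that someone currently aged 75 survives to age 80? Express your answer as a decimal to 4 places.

0.8514

Survival from 75 to 80 is the product of surviving each interval: (1 − 0.01975) × (1 − 0.02387) × (1 − 0.05983) × (1 − 0.01812) × (1 − 0.03612).
= 0.98025 × 0.97613 × 0.94017 × 0.98188 × 0.96388 = 0.851397.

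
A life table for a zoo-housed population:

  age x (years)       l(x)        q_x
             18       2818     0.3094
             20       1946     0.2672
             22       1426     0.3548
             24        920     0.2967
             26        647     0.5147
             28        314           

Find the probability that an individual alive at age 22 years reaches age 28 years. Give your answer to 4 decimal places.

The conditional survival probability is l(28)/l(22) = 314/1426 = 0.220196.

0.2202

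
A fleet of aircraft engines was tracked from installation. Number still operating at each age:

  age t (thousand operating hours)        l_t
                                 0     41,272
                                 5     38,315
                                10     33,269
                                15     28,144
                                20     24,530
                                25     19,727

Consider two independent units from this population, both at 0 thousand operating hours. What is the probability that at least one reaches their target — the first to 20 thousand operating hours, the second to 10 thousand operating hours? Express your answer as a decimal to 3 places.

p₁ = l_20/l_0 = 24,530/41,272 = 0.594350; p₂ = l_10/l_0 = 33,269/41,272 = 0.806091.
P(at least one) = 1 − (1−p₁)(1−p₂) = 1 − 0.405650 × 0.193909 = 0.921341.

0.921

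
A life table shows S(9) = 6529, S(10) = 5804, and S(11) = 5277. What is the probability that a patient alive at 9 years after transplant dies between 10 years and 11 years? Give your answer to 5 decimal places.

This is the probability of reaching 10 but not 11, conditional on being alive at 9: (S(10) − S(11)) / S(9).
= (5804 − 5277) / 6529 = 527 / 6529 = 0.080717.

0.08072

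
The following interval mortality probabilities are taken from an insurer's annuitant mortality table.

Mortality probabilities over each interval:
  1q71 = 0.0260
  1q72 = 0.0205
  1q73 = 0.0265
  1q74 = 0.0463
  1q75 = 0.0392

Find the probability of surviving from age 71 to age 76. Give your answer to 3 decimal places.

0.851

Survival from 71 to 76 is the product of surviving each interval: (1 − 0.0260) × (1 − 0.0205) × (1 − 0.0265) × (1 − 0.0463) × (1 − 0.0392).
= 0.9740 × 0.9795 × 0.9735 × 0.9537 × 0.9608 = 0.851029.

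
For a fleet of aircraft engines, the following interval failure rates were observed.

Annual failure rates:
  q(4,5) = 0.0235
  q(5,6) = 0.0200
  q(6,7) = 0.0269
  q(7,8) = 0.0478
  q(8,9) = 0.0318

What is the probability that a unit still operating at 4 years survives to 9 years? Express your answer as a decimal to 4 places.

0.8585

The overall survival probability is (1 − 0.0235) × (1 − 0.0200) × (1 − 0.0269) × (1 − 0.0478) × (1 − 0.0318).
= 0.9765 × 0.9800 × 0.9731 × 0.9522 × 0.9682 = 0.858517.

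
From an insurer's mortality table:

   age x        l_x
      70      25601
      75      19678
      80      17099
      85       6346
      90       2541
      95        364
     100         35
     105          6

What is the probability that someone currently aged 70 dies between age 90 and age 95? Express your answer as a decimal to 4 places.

0.0850

We want 20|5q70 = (l_90 − l_95)/l_70.
This is the probability of reaching 90 but not 95, conditional on being alive at 70: (l_90 − l_95) / l_70.
= (2541 − 364) / 25601 = 2177 / 25601 = 0.085036.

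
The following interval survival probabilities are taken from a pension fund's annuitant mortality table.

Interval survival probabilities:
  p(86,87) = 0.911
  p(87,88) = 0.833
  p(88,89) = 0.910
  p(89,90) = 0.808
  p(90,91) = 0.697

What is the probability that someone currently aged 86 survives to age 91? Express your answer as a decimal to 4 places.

P(survive 86→91) = 0.911 × 0.833 × 0.910 × 0.808 × 0.697.
= 0.388910.

0.3889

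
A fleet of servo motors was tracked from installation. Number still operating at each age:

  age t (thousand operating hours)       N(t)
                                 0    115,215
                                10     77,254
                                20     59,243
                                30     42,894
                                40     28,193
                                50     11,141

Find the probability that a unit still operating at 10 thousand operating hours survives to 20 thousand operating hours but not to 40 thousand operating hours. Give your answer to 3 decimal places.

This is the probability of reaching 20 but not 40, conditional on being operational at 10: (N(20) − N(40)) / N(10).
= (59,243 − 28,193) / 77,254 = 31,050 / 77,254 = 0.401921.

0.402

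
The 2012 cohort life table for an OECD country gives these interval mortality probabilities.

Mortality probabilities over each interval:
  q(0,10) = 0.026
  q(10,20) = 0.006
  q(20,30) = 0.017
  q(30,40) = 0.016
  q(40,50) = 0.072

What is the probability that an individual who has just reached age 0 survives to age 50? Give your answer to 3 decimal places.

The overall survival probability is (1 − 0.026) × (1 − 0.006) × (1 − 0.017) × (1 − 0.016) × (1 − 0.072).
= 0.974 × 0.994 × 0.983 × 0.984 × 0.928 = 0.869044.

0.869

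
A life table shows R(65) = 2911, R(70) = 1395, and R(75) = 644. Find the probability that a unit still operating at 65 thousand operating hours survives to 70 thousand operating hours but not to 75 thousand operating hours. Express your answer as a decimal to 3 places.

0.258

This is the probability of reaching 70 but not 75, conditional on being operational at 65: (R(70) − R(75)) / R(65).
= (1395 − 644) / 2911 = 751 / 2911 = 0.257987.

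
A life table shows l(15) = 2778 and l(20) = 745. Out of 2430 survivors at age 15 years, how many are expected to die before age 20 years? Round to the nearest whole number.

The relevant probability is 1 − 745/2778 = 0.731821.
Expected number = 2430 × 0.731821 = 1778.

1778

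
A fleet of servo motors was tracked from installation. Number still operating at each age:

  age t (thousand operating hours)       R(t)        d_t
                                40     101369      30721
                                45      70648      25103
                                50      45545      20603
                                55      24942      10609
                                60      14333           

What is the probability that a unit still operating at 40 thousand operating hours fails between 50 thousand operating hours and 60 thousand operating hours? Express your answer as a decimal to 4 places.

0.3079

This is the probability of reaching 50 but not 60, conditional on being operational at 40: (R(50) − R(60)) / R(40).
= (45545 − 14333) / 101369 = 31212 / 101369 = 0.307905.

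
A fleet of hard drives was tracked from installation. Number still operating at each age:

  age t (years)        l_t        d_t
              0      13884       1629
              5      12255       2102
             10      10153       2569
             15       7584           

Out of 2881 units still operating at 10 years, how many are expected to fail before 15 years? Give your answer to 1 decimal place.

The relevant probability is 1 − 7584/10153 = 0.253029.
Expected number = 2881 × 0.253029 = 729.0.

729.0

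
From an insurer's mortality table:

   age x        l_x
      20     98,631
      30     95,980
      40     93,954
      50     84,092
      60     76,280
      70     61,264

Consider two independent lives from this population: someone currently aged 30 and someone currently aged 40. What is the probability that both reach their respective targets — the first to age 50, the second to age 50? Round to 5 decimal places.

p₁ = l_50/l_30 = 84,092/95,980 = 0.876141; p₂ = l_50/l_40 = 84,092/93,954 = 0.895034.
P(both) = p₁ × p₂ = 0.876141 × 0.895034 = 0.784176.

0.78418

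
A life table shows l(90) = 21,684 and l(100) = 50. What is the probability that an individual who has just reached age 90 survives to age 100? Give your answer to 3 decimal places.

0.002

The conditional survival probability is l(100)/l(90) = 50/21,684 = 0.002306.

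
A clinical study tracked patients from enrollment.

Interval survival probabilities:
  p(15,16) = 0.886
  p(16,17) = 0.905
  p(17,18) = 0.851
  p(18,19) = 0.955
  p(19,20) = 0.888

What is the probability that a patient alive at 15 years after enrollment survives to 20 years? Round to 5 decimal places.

0.57867

The overall survival probability is 0.886 × 0.905 × 0.851 × 0.955 × 0.888.
= 0.578666.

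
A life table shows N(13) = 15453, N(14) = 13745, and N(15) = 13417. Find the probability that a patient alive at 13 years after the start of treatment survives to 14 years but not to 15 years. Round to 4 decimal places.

0.0212

This is the probability of reaching 14 but not 15, conditional on being alive at 13: (N(14) − N(15)) / N(13).
= (13745 − 13417) / 15453 = 328 / 15453 = 0.021226.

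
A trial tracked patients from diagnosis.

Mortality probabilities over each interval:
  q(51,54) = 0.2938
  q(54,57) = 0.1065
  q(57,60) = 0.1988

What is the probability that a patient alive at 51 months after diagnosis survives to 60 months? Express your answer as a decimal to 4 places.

Chaining the interval survival probabilities: (1 − 0.2938) × (1 − 0.1065) × (1 − 0.1988).
= 0.7062 × 0.8935 × 0.8012 = 0.505549.

0.5055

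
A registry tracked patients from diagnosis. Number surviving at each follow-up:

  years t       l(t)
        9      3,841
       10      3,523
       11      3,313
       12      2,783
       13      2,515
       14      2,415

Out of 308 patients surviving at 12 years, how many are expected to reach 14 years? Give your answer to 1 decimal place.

The relevant probability is 2,415/2,783 = 0.867769.
Expected number = 308 × 0.867769 = 267.3.

267.3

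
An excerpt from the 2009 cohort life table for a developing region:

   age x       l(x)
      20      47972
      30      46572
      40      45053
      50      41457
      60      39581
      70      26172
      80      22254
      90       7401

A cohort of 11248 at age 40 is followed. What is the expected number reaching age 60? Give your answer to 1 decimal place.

9881.9

The relevant probability is 39581/45053 = 0.878543.
Expected number = 11248 × 0.878543 = 9881.9.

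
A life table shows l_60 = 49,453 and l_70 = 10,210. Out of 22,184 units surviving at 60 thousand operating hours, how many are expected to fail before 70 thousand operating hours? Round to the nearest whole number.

17604

The relevant probability is 1 − 10,210/49,453 = 0.793541.
Expected number = 22,184 × 0.793541 = 17604.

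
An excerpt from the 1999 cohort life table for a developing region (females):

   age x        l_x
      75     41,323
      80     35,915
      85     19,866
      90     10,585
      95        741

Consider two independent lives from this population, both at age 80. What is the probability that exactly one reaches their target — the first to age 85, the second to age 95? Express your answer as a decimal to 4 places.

0.5509

p₁ = l_85/l_80 = 19,866/35,915 = 0.553139; p₂ = l_95/l_80 = 741/35,915 = 0.020632.
P(exactly one) = p₁(1−p₂) + (1−p₁)p₂ = 0.541727 + 0.009220 = 0.550946.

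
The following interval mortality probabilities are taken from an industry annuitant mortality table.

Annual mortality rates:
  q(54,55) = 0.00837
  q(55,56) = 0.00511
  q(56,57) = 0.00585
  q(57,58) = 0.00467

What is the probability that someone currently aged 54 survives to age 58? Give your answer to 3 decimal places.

0.976

The overall survival probability is (1 − 0.00837) × (1 − 0.00511) × (1 − 0.00585) × (1 − 0.00467).
= 0.99163 × 0.99489 × 0.99415 × 0.99533 = 0.976211.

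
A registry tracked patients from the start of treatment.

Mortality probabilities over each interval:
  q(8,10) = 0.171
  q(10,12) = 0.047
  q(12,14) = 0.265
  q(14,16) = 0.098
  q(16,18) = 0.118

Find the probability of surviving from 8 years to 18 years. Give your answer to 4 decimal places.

0.4620

The overall survival probability is (1 − 0.171) × (1 − 0.047) × (1 − 0.265) × (1 − 0.098) × (1 − 0.118).
= 0.829 × 0.953 × 0.735 × 0.902 × 0.882 = 0.461966.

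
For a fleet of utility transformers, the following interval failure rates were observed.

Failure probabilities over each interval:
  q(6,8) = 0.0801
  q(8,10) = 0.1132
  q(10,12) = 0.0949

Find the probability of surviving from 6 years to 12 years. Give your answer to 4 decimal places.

The overall survival probability is (1 − 0.0801) × (1 − 0.1132) × (1 − 0.0949).
= 0.9199 × 0.8868 × 0.9051 = 0.738351.

0.7384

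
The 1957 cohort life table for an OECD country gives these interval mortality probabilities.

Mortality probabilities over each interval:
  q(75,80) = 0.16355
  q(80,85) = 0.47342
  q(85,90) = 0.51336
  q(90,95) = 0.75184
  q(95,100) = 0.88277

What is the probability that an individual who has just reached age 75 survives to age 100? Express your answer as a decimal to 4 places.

Chaining the interval survival probabilities: (1 − 0.16355) × (1 − 0.47342) × (1 − 0.51336) × (1 − 0.75184) × (1 − 0.88277).
= 0.83645 × 0.52658 × 0.48664 × 0.24816 × 0.11723 = 0.006236.

0.0062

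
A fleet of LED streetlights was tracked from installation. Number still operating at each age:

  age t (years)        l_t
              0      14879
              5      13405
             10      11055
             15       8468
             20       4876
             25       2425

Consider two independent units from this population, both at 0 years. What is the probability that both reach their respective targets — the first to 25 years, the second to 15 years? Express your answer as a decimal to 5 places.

0.09276

p₁ = l_25/l_0 = 2425/14879 = 0.162981; p₂ = l_15/l_0 = 8468/14879 = 0.569124.
P(both) = p₁ × p₂ = 0.162981 × 0.569124 = 0.092756.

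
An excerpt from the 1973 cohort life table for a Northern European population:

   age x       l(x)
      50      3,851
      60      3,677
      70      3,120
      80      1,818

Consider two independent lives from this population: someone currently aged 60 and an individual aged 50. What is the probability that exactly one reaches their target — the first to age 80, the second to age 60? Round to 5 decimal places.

0.50507

p₁ = l(80)/l(60) = 1,818/3,677 = 0.494425; p₂ = l(60)/l(50) = 3,677/3,851 = 0.954817.
P(exactly one) = p₁(1−p₂) + (1−p₁)p₂ = 0.022340 + 0.482732 = 0.505071.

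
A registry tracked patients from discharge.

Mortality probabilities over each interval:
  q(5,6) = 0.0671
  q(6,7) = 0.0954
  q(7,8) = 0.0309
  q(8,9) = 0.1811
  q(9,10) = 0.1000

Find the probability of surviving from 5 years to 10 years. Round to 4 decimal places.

0.6027

P(survive 5→10) = (1 − 0.0671) × (1 − 0.0954) × (1 − 0.0309) × (1 − 0.1811) × (1 − 0.1000).
= 0.9329 × 0.9046 × 0.9691 × 0.8189 × 0.9000 = 0.602745.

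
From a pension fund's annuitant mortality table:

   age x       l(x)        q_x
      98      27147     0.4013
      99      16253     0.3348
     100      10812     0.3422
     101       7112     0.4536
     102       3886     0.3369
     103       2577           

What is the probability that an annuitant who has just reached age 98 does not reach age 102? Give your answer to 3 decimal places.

P(die before 102 | alive at 98) = 1 − l(102)/l(98) = 1 − 3886/27147 = (23261)/27147 = 0.856853.

0.857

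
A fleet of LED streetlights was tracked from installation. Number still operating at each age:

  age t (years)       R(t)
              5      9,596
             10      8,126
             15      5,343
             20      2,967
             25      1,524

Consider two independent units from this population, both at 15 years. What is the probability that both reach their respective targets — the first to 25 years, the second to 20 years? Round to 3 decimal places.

p₁ = R(25)/R(15) = 1,524/5,343 = 0.285233; p₂ = R(20)/R(15) = 2,967/5,343 = 0.555306.
P(both) = p₁ × p₂ = 0.285233 × 0.555306 = 0.158392.

0.158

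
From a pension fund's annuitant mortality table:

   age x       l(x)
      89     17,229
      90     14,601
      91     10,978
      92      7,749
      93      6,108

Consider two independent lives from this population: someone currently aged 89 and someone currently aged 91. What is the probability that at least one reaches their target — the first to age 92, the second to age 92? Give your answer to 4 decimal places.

0.8382

p₁ = l(92)/l(89) = 7,749/17,229 = 0.449765; p₂ = l(92)/l(91) = 7,749/10,978 = 0.705866.
P(at least one) = 1 − (1−p₁)(1−p₂) = 1 − 0.550235 × 0.294134 = 0.838157.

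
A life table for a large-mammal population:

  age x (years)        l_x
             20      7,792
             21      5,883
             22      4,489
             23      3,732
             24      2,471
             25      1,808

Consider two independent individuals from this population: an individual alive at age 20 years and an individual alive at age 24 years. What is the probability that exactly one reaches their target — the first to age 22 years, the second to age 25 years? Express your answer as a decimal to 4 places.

p₁ = l_22/l_20 = 4,489/7,792 = 0.576104; p₂ = l_25/l_24 = 1,808/2,471 = 0.731688.
P(exactly one) = p₁(1−p₂) + (1−p₁)p₂ = 0.154576 + 0.310160 = 0.464735.

0.4647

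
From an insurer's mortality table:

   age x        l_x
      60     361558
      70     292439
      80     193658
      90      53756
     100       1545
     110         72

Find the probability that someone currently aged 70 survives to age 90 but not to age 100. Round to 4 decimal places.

We want 20|10q70 = (l_90 − l_100)/l_70.
This is the probability of reaching 90 but not 100, conditional on being alive at 70: (l_90 − l_100) / l_70.
= (53756 − 1545) / 292439 = 52211 / 292439 = 0.178536.

0.1785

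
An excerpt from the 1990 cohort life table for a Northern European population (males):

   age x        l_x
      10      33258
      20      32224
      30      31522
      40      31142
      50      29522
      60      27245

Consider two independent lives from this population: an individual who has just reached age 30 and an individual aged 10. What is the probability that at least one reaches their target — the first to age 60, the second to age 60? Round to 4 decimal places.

0.9755

p₁ = l_60/l_30 = 27245/31522 = 0.864317; p₂ = l_60/l_10 = 27245/33258 = 0.819201.
P(at least one) = 1 − (1−p₁)(1−p₂) = 1 − 0.135683 × 0.180799 = 0.975469.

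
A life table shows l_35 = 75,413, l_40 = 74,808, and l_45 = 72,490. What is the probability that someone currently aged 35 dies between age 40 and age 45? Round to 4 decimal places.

We want 5|5q35 = (l_40 − l_45)/l_35.
This is the probability of reaching 40 but not 45, conditional on being alive at 35: (l_40 − l_45) / l_35.
= (74,808 − 72,490) / 75,413 = 2,318 / 75,413 = 0.030737.

0.0307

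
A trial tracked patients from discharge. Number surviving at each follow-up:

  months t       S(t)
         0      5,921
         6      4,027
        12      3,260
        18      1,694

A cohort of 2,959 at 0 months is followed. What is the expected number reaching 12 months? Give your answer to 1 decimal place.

1629.2

The relevant probability is 3,260/5,921 = 0.550583.
Expected number = 2,959 × 0.550583 = 1629.2.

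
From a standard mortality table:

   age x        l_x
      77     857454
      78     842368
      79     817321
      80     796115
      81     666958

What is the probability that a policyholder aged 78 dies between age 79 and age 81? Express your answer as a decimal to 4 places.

We want 1|2q78 = (l_79 − l_81)/l_78.
This is the probability of reaching 79 but not 81, conditional on being alive at 78: (l_79 − l_81) / l_78.
= (817321 − 666958) / 842368 = 150363 / 842368 = 0.178500.

0.1785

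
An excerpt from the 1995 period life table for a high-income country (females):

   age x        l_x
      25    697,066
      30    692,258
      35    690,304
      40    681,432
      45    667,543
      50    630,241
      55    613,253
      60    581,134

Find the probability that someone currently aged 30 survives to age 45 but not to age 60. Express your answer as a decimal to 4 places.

0.1248

We want 15|15q30 = (l_45 − l_60)/l_30.
This is the probability of reaching 45 but not 60, conditional on being alive at 30: (l_45 − l_60) / l_30.
= (667,543 − 581,134) / 692,258 = 86,409 / 692,258 = 0.124822.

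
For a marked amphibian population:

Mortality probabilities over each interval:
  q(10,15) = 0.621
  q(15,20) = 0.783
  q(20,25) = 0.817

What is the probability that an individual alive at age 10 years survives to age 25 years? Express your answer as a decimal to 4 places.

0.0151

Survival from 10 to 25 is the product of surviving each interval: (1 − 0.621) × (1 − 0.783) × (1 − 0.817).
= 0.379 × 0.217 × 0.183 = 0.015050.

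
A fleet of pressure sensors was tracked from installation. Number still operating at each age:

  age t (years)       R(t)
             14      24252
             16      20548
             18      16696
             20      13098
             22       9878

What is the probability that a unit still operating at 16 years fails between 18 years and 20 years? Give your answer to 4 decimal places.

This is the probability of reaching 18 but not 20, conditional on being operational at 16: (R(18) − R(20)) / R(16).
= (16696 − 13098) / 20548 = 3598 / 20548 = 0.175102.

0.1751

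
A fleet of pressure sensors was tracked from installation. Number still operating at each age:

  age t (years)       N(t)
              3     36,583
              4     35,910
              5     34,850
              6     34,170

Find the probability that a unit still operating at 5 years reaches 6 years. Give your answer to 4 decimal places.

The conditional survival probability is N(6)/N(5) = 34,170/34,850 = 0.980488.

0.9805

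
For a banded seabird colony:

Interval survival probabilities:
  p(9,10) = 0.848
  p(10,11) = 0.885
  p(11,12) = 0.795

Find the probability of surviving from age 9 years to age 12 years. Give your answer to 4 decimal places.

Survival from 9 to 12 is the product of surviving each interval: 0.848 × 0.885 × 0.795.
= 0.596632.

0.5966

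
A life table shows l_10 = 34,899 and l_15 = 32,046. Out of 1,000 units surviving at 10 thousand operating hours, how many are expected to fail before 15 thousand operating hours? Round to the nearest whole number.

The relevant probability is 1 − 32,046/34,899 = 0.081750.
Expected number = 1,000 × 0.081750 = 82.

82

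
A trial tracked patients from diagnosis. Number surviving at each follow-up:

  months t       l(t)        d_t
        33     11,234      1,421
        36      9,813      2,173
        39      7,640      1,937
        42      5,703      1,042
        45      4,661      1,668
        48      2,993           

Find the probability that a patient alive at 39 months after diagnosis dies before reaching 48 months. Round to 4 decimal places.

P(die before 48 | alive at 39) = 1 − l(48)/l(39) = 1 − 2,993/7,640 = (4,647)/7,640 = 0.608246.

0.6082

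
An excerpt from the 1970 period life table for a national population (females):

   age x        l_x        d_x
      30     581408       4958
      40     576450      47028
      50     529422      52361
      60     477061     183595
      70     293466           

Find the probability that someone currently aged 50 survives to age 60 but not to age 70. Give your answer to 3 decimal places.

We want 10|10q50 = (l_60 − l_70)/l_50.
This is the probability of reaching 60 but not 70, conditional on being alive at 50: (l_60 − l_70) / l_50.
= (477061 − 293466) / 529422 = 183595 / 529422 = 0.346784.

0.347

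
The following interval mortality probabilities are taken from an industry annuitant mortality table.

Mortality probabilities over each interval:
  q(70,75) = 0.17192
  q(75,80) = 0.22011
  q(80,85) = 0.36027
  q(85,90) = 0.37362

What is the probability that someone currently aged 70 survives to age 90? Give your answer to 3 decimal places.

Chaining the interval survival probabilities: (1 − 0.17192) × (1 − 0.22011) × (1 − 0.36027) × (1 − 0.37362).
= 0.82808 × 0.77989 × 0.63973 × 0.62638 = 0.258786.

0.259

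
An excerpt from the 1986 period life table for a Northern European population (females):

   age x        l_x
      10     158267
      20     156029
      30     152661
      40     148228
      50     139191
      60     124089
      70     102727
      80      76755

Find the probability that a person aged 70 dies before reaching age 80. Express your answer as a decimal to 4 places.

0.2528

P(die before 80 | alive at 70) = 1 − l_80/l_70 = 1 − 76755/102727 = (25972)/102727 = 0.252825.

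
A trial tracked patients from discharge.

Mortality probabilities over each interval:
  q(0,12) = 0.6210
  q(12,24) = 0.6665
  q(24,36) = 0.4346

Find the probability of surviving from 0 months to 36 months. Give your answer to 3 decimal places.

0.071

Chaining the interval survival probabilities: (1 − 0.6210) × (1 − 0.6665) × (1 − 0.4346).
= 0.3790 × 0.3335 × 0.5654 = 0.071465.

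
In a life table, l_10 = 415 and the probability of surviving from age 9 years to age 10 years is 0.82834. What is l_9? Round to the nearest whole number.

501

l_9 = l_10 / p = 415 / 0.82834 = 501.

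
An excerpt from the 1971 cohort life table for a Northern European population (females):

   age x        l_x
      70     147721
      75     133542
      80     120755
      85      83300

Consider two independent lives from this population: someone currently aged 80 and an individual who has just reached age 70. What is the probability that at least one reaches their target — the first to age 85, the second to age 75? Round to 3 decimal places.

p₁ = l_85/l_80 = 83300/120755 = 0.689827; p₂ = l_75/l_70 = 133542/147721 = 0.904015.
P(at least one) = 1 − (1−p₁)(1−p₂) = 1 − 0.310173 × 0.095985 = 0.970228.

0.970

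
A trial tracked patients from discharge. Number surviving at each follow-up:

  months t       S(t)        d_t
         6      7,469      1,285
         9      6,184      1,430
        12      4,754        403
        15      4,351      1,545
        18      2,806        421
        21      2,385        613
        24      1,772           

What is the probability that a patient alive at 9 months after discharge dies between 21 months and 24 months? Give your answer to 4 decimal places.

0.0991

This is the probability of reaching 21 but not 24, conditional on being alive at 9: (S(21) − S(24)) / S(9).
= (2,385 − 1,772) / 6,184 = 613 / 6,184 = 0.099127.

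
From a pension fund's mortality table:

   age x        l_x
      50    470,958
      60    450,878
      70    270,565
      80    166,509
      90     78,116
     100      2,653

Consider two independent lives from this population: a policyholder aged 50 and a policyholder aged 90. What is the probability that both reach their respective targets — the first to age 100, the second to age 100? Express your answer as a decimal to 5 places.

p₁ = l_100/l_50 = 2,653/470,958 = 0.005633; p₂ = l_100/l_90 = 2,653/78,116 = 0.033962.
P(both) = p₁ × p₂ = 0.005633 × 0.033962 = 0.000191.

0.00019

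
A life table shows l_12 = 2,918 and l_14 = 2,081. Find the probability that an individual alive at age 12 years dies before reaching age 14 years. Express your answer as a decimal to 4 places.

P(die before 14 | alive at 12) = 1 − l_14/l_12 = 1 − 2,081/2,918 = (837)/2,918 = 0.286840.

0.2868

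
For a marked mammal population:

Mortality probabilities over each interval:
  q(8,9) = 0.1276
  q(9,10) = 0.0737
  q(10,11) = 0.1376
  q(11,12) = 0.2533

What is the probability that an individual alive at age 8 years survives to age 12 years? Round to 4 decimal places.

0.5204

P(survive 8→12) = (1 − 0.1276) × (1 − 0.0737) × (1 − 0.1376) × (1 − 0.2533).
= 0.8724 × 0.9263 × 0.8624 × 0.7467 = 0.520382.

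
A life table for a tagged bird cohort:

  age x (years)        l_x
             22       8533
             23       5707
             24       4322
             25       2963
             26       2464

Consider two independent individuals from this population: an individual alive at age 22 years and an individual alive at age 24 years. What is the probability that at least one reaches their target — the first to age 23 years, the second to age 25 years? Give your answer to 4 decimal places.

p₁ = l_23/l_22 = 5707/8533 = 0.668815; p₂ = l_25/l_24 = 2963/4322 = 0.685562.
P(at least one) = 1 − (1−p₁)(1−p₂) = 1 − 0.331185 × 0.314438 = 0.895863.

0.8959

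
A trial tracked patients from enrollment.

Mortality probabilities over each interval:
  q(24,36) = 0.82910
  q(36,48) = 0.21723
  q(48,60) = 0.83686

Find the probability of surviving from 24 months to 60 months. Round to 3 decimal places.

Chaining the interval survival probabilities: (1 − 0.82910) × (1 − 0.21723) × (1 − 0.83686).
= 0.17090 × 0.78277 × 0.16314 = 0.021824.

0.022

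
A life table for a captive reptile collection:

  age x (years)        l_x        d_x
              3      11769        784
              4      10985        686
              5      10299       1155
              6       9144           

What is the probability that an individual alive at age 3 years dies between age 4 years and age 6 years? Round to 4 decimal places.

0.1564

This is the probability of reaching 4 but not 6, conditional on being alive at 3: (l_4 − l_6) / l_3.
= (10985 − 9144) / 11769 = 1841 / 11769 = 0.156428.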